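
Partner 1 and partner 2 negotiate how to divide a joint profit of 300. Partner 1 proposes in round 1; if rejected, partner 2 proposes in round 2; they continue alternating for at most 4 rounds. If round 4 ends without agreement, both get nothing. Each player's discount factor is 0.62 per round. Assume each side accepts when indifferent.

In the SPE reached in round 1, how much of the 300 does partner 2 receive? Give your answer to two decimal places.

142.18

Round 4 (partner 2 proposes): rejection yields 0 for partner 1; partner 2 offers 0 and keeps 300.
Round 3 (partner 1 proposes): partner 2 can get 300 next round, worth 0.62 × 300 = 186 now; partner 1 offers that and keeps 114.
Round 2 (partner 2 proposes): partner 1 can get 114 next round, worth 0.62 × 114 = 70.68 now, so partner 2 offers 70.68, keeping 229.32.
Round 1 (partner 1 proposes): partner 2 can get 229.32 next round, worth 0.62 × 229.32 = 142.1784 now; partner 1 offers that and keeps 157.8216.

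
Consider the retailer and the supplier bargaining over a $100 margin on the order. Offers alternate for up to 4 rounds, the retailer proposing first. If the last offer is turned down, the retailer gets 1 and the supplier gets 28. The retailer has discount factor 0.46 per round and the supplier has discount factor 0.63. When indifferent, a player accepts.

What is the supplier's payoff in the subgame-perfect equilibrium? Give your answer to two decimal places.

Round 4 (the supplier proposes): the retailer gets 1 if talks fail, so the supplier offers 1 and keeps 99.
Round 3 (the retailer proposes): the supplier can get 99 next round, worth 0.63 × 99 = 62.37 now, so the retailer offers 62.37, keeping 37.63.
Round 2 (the supplier proposes): the retailer can get 37.63 next round, worth 0.46 × 37.63 = 17.3098 now; the supplier offers that and keeps 82.6902.
Round 1 (the retailer proposes): the supplier can get 82.6902 next round, worth 0.63 × 82.6902 = 52.094826 now. The retailer offers 52.094826 and keeps 100 − 52.094826 = 47.905174.

52.09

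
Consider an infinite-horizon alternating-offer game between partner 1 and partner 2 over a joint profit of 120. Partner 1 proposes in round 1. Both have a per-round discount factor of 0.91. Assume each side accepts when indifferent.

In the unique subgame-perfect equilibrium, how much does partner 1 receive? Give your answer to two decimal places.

62.83

In a stationary SPE each proposer offers the other exactly their discounted continuation value.
If partner 1 keeps x when proposing and partner 2 keeps y when proposing, then x = 120 − 0.91y and y = 120 − 0.91x.
Solving: x = 120(1 − 0.91) / (1 − 0.91·0.91) = 10.8 / 0.1719 ≈ 62.8272.
Partner 2 gets 120 − 62.8272 ≈ 57.1728.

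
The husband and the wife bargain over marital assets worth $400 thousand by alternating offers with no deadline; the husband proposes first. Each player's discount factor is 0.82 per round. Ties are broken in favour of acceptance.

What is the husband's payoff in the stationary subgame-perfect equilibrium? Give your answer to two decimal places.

219.78

In a stationary SPE each proposer offers the other exactly their discounted continuation value.
If the husband keeps x when proposing and the wife keeps y when proposing, then x = 400 − 0.82y and y = 400 − 0.82x.
Solving: x = 400(1 − 0.82) / (1 − 0.82·0.82) = 72 / 0.3276 ≈ 219.7802.
The wife gets 400 − 219.7802 ≈ 180.2198.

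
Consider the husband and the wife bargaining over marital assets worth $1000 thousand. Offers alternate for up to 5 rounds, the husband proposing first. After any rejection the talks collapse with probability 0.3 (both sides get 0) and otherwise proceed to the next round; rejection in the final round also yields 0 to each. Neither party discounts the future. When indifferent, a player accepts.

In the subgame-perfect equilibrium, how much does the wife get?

312.9

Round 5 (the husband proposes): the wife will accept anything ≥ 0, so the husband offers 0 and keeps 1000.
Round 4 (the wife proposes): rejecting gives the husband an expected 0.7 × 1000 = 700; the wife offers that and keeps 300.
Round 3 (the husband proposes): rejecting gives the wife an expected 0.7 × 300 = 210. The husband offers 210 and keeps 1000 − 210 = 790.
Round 2 (the wife proposes): rejecting gives the husband an expected 0.7 × 790 = 553, so the wife offers 553, keeping 447.
Round 1 (the husband proposes): rejecting gives the wife an expected 0.7 × 447 = 312.9, so the husband offers 312.9, keeping 687.1.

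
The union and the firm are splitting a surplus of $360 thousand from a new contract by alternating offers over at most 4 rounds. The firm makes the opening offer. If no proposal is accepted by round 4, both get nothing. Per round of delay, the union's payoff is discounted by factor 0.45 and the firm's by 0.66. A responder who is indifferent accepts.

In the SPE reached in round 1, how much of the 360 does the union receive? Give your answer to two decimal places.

103.19

Round 4 (the union proposes): rejection yields 0 for the firm; the union offers 0 and keeps 360.
Round 3 (the firm proposes): the union can get 360 next round, worth 0.45 × 360 = 162 now. The firm offers 162 and keeps 360 − 162 = 198.
Round 2 (the union proposes): the firm can get 198 next round, worth 0.66 × 198 = 130.68 now. The union offers 130.68 and keeps 360 − 130.68 = 229.32.
Round 1 (the firm proposes): the union can get 229.32 next round, worth 0.45 × 229.32 = 103.194 now; the firm offers that and keeps 256.806.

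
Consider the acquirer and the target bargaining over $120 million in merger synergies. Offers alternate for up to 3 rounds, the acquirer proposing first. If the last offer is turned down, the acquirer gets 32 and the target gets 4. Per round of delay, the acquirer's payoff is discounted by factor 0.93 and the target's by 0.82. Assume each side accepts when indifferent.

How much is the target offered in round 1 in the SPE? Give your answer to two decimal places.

Round 3 (the acquirer proposes): the target gets 4 if talks fail, so the acquirer offers 4 and keeps 116.
Round 2 (the target proposes): the acquirer can get 116 next round, worth 0.93 × 116 = 107.88 now. The target offers 107.88 and keeps 120 − 107.88 = 12.12.
Round 1 (the acquirer proposes): the target can get 12.12 next round, worth 0.82 × 12.12 = 9.9384 now, so the acquirer offers 9.9384, keeping 110.0616.

9.94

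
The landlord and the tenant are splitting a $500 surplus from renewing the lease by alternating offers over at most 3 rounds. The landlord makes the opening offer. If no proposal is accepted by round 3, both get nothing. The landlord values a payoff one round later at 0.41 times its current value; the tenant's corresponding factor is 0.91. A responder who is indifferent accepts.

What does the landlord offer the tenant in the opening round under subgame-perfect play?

268.45

Work backward from the last round.
Round 3 (the landlord proposes): rejection yields 0 for the tenant; the landlord offers 0 and keeps 500.
Round 2 (the tenant proposes): the landlord can get 500 next round, worth 0.41 × 500 = 205 now, so the tenant offers 205, keeping 295.
Round 1 (the landlord proposes): the tenant can get 295 next round, worth 0.91 × 295 = 268.45 now, so the landlord offers 268.45, keeping 231.55.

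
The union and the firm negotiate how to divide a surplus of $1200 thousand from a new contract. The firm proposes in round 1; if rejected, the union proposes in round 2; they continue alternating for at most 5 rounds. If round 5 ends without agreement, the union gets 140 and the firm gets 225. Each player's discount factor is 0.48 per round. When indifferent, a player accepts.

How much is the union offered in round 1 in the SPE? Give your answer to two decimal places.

375.96

Round 5 (the firm proposes): the union gets 140 if talks fail, so the firm offers 140 and keeps 1060.
Round 4 (the union proposes): the firm can get 1060 next round, worth 0.48 × 1060 = 508.8 now; the union offers that and keeps 691.2.
Round 3 (the firm proposes): the union can get 691.2 next round, worth 0.48 × 691.2 = 331.776 now. The firm offers 331.776 and keeps 1200 − 331.776 = 868.224.
Round 2 (the union proposes): the firm can get 868.224 next round, worth 0.48 × 868.224 = 416.74752 now; the union offers that and keeps 783.25248.
Round 1 (the firm proposes): the union can get 783.25248 next round, worth 0.48 × 783.25248 = 375.9611904 now; the firm offers that and keeps 824.0388096.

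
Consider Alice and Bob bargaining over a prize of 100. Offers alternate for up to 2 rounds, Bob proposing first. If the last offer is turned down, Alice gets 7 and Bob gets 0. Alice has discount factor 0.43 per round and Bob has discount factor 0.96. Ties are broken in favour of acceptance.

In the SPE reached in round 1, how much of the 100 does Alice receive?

43

By backward induction:
Round 2 (Alice proposes): rejection yields 0 for Bob; Alice offers 0 and keeps 100.
Round 1 (Bob proposes): Alice can get 100 next round, worth 0.43 × 100 = 43 now. Bob offers 43 and keeps 100 − 43 = 57.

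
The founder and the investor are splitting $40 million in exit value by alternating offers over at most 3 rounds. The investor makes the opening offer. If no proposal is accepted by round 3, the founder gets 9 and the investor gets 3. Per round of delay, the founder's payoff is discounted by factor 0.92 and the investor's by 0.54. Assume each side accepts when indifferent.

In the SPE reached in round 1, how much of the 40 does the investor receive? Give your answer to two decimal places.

18.60

By backward induction:
Round 3 (the investor proposes): the founder gets 9 if talks fail, so the investor offers 9 and keeps 31.
Round 2 (the founder proposes): the investor can get 31 next round, worth 0.54 × 31 = 16.74 now, so the founder offers 16.74, keeping 23.26.
Round 1 (the investor proposes): the founder can get 23.26 next round, worth 0.92 × 23.26 = 21.3992 now; the investor offers that and keeps 18.6008.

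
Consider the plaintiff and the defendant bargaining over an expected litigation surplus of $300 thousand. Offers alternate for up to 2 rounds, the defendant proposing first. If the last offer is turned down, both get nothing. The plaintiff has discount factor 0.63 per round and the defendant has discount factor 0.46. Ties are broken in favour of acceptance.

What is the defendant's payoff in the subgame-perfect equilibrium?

Round 2 (the plaintiff proposes): rejection yields 0 for the defendant; the plaintiff offers 0 and keeps 300.
Round 1 (the defendant proposes): the plaintiff can get 300 next round, worth 0.63 × 300 = 189 now, so the defendant offers 189, keeping 111.

111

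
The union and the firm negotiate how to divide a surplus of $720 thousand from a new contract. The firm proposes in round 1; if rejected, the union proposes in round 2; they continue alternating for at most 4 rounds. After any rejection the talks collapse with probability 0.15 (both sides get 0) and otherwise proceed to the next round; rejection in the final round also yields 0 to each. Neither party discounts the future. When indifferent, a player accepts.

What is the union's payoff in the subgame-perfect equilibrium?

By backward induction:
Round 4 (the union proposes): rejection yields 0 for the firm; the union offers 0 and keeps 720.
Round 3 (the firm proposes): rejecting gives the union an expected 0.85 × 720 = 612. The firm offers 612 and keeps 720 − 612 = 108.
Round 2 (the union proposes): rejecting gives the firm an expected 0.85 × 108 = 91.8, so the union offers 91.8, keeping 628.2.
Round 1 (the firm proposes): rejecting gives the union an expected 0.85 × 628.2 = 533.97; the firm offers that and keeps 186.03.

533.97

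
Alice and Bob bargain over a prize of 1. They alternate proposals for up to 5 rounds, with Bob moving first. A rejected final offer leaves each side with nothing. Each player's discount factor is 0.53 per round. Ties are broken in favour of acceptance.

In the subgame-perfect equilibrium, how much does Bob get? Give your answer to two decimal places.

0.68

Round 5 (Bob proposes): Alice will accept anything ≥ 0, so Bob offers 0 and keeps 1.
Round 4 (Alice proposes): Bob can get 1 next round, worth 0.53 × 1 = 0.53 now. Alice offers 0.53 and keeps 1 − 0.53 = 0.47.
Round 3 (Bob proposes): Alice can get 0.47 next round, worth 0.53 × 0.47 = 0.2491 now, so Bob offers 0.2491, keeping 0.7509.
Round 2 (Alice proposes): Bob can get 0.7509 next round, worth 0.53 × 0.7509 = 0.397977 now, so Alice offers 0.397977, keeping 0.602023.
Round 1 (Bob proposes): Alice can get 0.602023 next round, worth 0.53 × 0.602023 = 0.31907219 now, so Bob offers 0.31907219, keeping 0.68092781.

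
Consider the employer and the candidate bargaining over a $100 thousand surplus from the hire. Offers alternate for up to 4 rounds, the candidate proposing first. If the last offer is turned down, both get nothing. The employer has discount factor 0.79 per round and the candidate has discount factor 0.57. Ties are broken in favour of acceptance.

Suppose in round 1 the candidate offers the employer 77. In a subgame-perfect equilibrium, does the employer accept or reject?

Work out the employer's continuation value if the offer is rejected.
Round 4 (the employer proposes): the candidate will accept anything ≥ 0, so the employer offers 0 and keeps 100.
Round 3 (the candidate proposes): the employer can get 100 next round, worth 0.79 × 100 = 79 now, so the candidate offers 79, keeping 21.
Round 2 (the employer proposes): the candidate can get 21 next round, worth 0.57 × 21 = 11.97 now; the employer offers that and keeps 88.03.
So by rejecting in round 1, the employer gets 88.03 next round, worth 0.79 × 88.03 = 69.5437 now.
Offer 77 ≥ 69.5437, so the employer accepts.

Accept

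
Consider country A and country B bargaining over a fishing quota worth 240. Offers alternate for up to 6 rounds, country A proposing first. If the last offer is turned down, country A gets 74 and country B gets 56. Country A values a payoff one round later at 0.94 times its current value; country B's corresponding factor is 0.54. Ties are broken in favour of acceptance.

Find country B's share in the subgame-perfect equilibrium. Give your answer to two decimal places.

34.82

Round 6 (country B proposes): country A gets 74 if talks fail, so country B offers 74 and keeps 166.
Round 5 (country A proposes): country B can get 166 next round, worth 0.54 × 166 = 89.64 now. Country A offers 89.64 and keeps 240 − 89.64 = 150.36.
Round 4 (country B proposes): country A can get 150.36 next round, worth 0.94 × 150.36 = 141.3384 now; country B offers that and keeps 98.6616.
Round 3 (country A proposes): country B can get 98.6616 next round, worth 0.54 × 98.6616 = 53.277264 now; country A offers that and keeps 186.722736.
Round 2 (country B proposes): country A can get 186.722736 next round, worth 0.94 × 186.722736 = 175.51937184 now; country B offers that and keeps 64.48062816.
Round 1 (country A proposes): country B can get 64.48062816 next round, worth 0.54 × 64.48062816 = 34.8195392064 now; country A offers that and keeps 205.1804607936.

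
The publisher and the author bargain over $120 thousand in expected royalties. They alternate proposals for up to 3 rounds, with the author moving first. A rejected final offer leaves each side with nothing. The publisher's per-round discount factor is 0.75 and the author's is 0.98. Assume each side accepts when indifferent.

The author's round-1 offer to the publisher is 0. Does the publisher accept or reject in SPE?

Round 3 (the author proposes): the publisher will accept anything ≥ 0, so the author offers 0 and keeps 120.
Round 2 (the publisher proposes): the author can get 120 next round, worth 0.98 × 120 = 117.6 now; the publisher offers that and keeps 2.4.
So by rejecting in round 1, the publisher gets 2.4 next round, worth 0.75 × 2.4 = 1.8 now.
Offer 0 < 1.8, so the publisher rejects.

Reject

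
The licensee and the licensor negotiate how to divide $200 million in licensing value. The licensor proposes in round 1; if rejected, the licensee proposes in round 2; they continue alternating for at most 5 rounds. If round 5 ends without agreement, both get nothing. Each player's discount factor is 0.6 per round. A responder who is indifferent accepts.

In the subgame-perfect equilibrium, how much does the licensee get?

65.28

Round 5 (the licensor proposes): the licensee will accept anything ≥ 0, so the licensor offers 0 and keeps 200.
Round 4 (the licensee proposes): the licensor can get 200 next round, worth 0.6 × 200 = 120 now, so the licensee offers 120, keeping 80.
Round 3 (the licensor proposes): the licensee can get 80 next round, worth 0.6 × 80 = 48 now. The licensor offers 48 and keeps 200 − 48 = 152.
Round 2 (the licensee proposes): the licensor can get 152 next round, worth 0.6 × 152 = 91.2 now. The licensee offers 91.2 and keeps 200 − 91.2 = 108.8.
Round 1 (the licensor proposes): the licensee can get 108.8 next round, worth 0.6 × 108.8 = 65.28 now. The licensor offers 65.28 and keeps 200 − 65.28 = 134.72.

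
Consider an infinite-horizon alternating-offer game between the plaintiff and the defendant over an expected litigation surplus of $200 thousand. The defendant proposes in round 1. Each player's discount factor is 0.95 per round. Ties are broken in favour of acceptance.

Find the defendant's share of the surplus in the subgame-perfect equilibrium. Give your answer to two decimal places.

102.56

Let x be the defendant's share when the defendant proposes and y be the plaintiff's share when the plaintiff proposes.
The plaintiff accepts iff offered ≥ 0.95·y, so x = 200 − 0.95y. Symmetrically y = 200 − 0.95x.
Substituting: x = 200 − 0.95(200 − 0.95x), giving x(1 − 0.95·0.95) = 200(1 − 0.95).
So x = 200 × 0.05 / 0.0975 ≈ 102.5641, and the plaintiff receives 200 − x ≈ 97.4359.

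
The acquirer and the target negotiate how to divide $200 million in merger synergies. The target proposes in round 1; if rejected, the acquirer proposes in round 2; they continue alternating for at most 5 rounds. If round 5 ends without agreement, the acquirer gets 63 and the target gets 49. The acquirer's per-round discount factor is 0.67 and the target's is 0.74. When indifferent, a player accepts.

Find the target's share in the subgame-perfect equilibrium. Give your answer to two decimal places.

132.40

Work backward from the last round.
Round 5 (the target proposes): the acquirer gets 63 if talks fail, so the target offers 63 and keeps 137.
Round 4 (the acquirer proposes): the target can get 137 next round, worth 0.74 × 137 = 101.38 now, so the acquirer offers 101.38, keeping 98.62.
Round 3 (the target proposes): the acquirer can get 98.62 next round, worth 0.67 × 98.62 = 66.0754 now. The target offers 66.0754 and keeps 200 − 66.0754 = 133.9246.
Round 2 (the acquirer proposes): the target can get 133.9246 next round, worth 0.74 × 133.9246 = 99.104204 now; the acquirer offers that and keeps 100.895796.
Round 1 (the target proposes): the acquirer can get 100.895796 next round, worth 0.67 × 100.895796 = 67.60018332 now. The target offers 67.60018332 and keeps 200 − 67.60018332 = 132.39981668.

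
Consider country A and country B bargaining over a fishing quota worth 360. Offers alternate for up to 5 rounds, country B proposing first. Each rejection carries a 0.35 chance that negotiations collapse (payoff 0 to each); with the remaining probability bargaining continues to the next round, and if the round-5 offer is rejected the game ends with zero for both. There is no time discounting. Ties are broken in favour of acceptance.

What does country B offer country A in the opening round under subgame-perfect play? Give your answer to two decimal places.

Round 5 (country B proposes): rejection yields 0 for country A; country B offers 0 and keeps 360.
Round 4 (country A proposes): rejecting gives country B an expected 0.65 × 360 = 234. Country A offers 234 and keeps 360 − 234 = 126.
Round 3 (country B proposes): rejecting gives country A an expected 0.65 × 126 = 81.9. Country B offers 81.9 and keeps 360 − 81.9 = 278.1.
Round 2 (country A proposes): rejecting gives country B an expected 0.65 × 278.1 = 180.765; country A offers that and keeps 179.235.
Round 1 (country B proposes): rejecting gives country A an expected 0.65 × 179.235 = 116.50275. Country B offers 116.50275 and keeps 360 − 116.50275 = 243.49725.

116.50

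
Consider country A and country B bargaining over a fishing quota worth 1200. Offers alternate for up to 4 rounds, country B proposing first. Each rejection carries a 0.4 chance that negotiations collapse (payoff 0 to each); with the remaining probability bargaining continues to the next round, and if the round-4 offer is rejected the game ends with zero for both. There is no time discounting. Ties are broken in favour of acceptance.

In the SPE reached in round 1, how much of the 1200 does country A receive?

547.2

Round 4 (country A proposes): country B will accept anything ≥ 0, so country A offers 0 and keeps 1200.
Round 3 (country B proposes): rejecting gives country A an expected 0.6 × 1200 = 720, so country B offers 720, keeping 480.
Round 2 (country A proposes): rejecting gives country B an expected 0.6 × 480 = 288, so country A offers 288, keeping 912.
Round 1 (country B proposes): rejecting gives country A an expected 0.6 × 912 = 547.2, so country B offers 547.2, keeping 652.8.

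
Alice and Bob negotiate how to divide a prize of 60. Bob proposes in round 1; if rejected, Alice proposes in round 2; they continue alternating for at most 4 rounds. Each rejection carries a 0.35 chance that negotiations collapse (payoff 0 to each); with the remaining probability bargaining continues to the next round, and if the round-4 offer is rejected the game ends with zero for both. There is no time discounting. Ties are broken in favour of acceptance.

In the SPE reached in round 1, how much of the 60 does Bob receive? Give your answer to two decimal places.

Round 4 (Alice proposes): rejection yields 0 for Bob; Alice offers 0 and keeps 60.
Round 3 (Bob proposes): rejecting gives Alice an expected 0.65 × 60 = 39; Bob offers that and keeps 21.
Round 2 (Alice proposes): rejecting gives Bob an expected 0.65 × 21 = 13.65. Alice offers 13.65 and keeps 60 − 13.65 = 46.35.
Round 1 (Bob proposes): rejecting gives Alice an expected 0.65 × 46.35 = 30.1275. Bob offers 30.1275 and keeps 60 − 30.1275 = 29.8725.

29.87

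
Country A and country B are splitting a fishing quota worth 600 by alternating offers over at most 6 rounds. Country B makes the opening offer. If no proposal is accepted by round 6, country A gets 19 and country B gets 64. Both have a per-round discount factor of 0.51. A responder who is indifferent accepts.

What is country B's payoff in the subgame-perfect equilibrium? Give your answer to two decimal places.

Work backward from the last round.
Round 6 (country A proposes): country B gets 64 if talks fail, so country A offers 64 and keeps 536.
Round 5 (country B proposes): country A can get 536 next round, worth 0.51 × 536 = 273.36 now, so country B offers 273.36, keeping 326.64.
Round 4 (country A proposes): country B can get 326.64 next round, worth 0.51 × 326.64 = 166.5864 now. Country A offers 166.5864 and keeps 600 − 166.5864 = 433.4136.
Round 3 (country B proposes): country A can get 433.4136 next round, worth 0.51 × 433.4136 = 221.040936 now; country B offers that and keeps 378.959064.
Round 2 (country A proposes): country B can get 378.959064 next round, worth 0.51 × 378.959064 = 193.26912264 now. Country A offers 193.26912264 and keeps 600 − 193.26912264 = 406.73087736.
Round 1 (country B proposes): country A can get 406.73087736 next round, worth 0.51 × 406.73087736 = 207.4327474536 now. Country B offers 207.4327474536 and keeps 600 − 207.4327474536 = 392.5672525464.

392.57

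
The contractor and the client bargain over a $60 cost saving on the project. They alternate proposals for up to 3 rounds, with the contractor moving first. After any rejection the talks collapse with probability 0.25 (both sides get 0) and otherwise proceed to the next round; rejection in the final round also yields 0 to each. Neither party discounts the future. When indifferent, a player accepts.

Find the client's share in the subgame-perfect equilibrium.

Round 3 (the contractor proposes): rejection yields 0 for the client; the contractor offers 0 and keeps 60.
Round 2 (the client proposes): rejecting gives the contractor an expected 0.75 × 60 = 45, so the client offers 45, keeping 15.
Round 1 (the contractor proposes): rejecting gives the client an expected 0.75 × 15 = 11.25, so the contractor offers 11.25, keeping 48.75.

11.25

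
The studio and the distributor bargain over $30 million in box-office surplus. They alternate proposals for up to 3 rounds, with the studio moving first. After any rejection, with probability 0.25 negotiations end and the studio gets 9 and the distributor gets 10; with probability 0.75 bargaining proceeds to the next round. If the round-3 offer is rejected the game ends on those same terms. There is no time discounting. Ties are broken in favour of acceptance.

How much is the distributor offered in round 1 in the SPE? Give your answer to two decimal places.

By backward induction:
Round 3 (the studio proposes): the distributor gets 10 if talks fail, so the studio offers 10 and keeps 20.
Round 2 (the distributor proposes): rejecting gives the studio an expected 0.75 × 20 + 0.25 × 9 = 17.25. The distributor offers 17.25 and keeps 30 − 17.25 = 12.75.
Round 1 (the studio proposes): rejecting gives the distributor an expected 0.75 × 12.75 + 0.25 × 10 = 12.0625. The studio offers 12.0625 and keeps 30 − 12.0625 = 17.9375.

12.06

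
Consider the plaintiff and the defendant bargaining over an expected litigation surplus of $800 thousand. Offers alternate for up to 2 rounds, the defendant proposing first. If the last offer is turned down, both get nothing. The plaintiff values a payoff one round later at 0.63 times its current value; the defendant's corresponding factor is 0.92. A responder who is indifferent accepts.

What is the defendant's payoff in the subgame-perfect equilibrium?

296

By backward induction:
Round 2 (the plaintiff proposes): rejection yields 0 for the defendant; the plaintiff offers 0 and keeps 800.
Round 1 (the defendant proposes): the plaintiff can get 800 next round, worth 0.63 × 800 = 504 now; the defendant offers that and keeps 296.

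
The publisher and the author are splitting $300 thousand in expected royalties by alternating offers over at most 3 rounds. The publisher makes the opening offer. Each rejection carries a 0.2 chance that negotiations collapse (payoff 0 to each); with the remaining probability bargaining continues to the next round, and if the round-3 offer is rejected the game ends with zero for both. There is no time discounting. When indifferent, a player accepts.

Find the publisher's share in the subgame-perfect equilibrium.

By backward induction:
Round 3 (the publisher proposes): rejection yields 0 for the author; the publisher offers 0 and keeps 300.
Round 2 (the author proposes): rejecting gives the publisher an expected 0.8 × 300 = 240. The author offers 240 and keeps 300 − 240 = 60.
Round 1 (the publisher proposes): rejecting gives the author an expected 0.8 × 60 = 48. The publisher offers 48 and keeps 300 − 48 = 252.

252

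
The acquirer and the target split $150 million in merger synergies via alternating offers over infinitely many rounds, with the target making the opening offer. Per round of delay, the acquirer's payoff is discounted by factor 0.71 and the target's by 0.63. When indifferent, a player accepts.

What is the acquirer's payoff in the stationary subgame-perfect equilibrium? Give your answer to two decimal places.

When the target proposes, the acquirer accepts any offer worth at least 0.71 times what the acquirer would get by proposing next round; and vice versa.
This gives x = 150 − 0.71y and y = 150 − 0.63x, where x and y are each side's share when it proposes.
Hence (1 − 0.71·0.63)x = 150(1 − 0.71), i.e. 0.5527·x = 43.5.
x ≈ 78.7045; the acquirer's share is 150 − x ≈ 71.2955.

71.30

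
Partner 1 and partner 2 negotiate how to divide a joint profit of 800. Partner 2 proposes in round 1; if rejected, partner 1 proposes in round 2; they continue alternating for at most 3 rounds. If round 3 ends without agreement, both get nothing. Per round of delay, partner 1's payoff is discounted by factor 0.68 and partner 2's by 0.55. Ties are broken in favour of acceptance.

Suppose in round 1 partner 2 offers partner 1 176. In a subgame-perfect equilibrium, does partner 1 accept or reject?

Round 3 (partner 2 proposes): rejection yields 0 for partner 1; partner 2 offers 0 and keeps 800.
Round 2 (partner 1 proposes): partner 2 can get 800 next round, worth 0.55 × 800 = 440 now. Partner 1 offers 440 and keeps 800 − 440 = 360.
So by rejecting in round 1, partner 1 gets 360 next round, worth 0.68 × 360 = 244.8 now.
Offer 176 < 244.8, so partner 1 rejects.

Reject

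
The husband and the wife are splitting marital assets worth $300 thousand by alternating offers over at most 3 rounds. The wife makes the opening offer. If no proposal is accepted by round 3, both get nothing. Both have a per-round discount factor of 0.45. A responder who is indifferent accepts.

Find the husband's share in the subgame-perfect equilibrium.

74.25

Work backward from the last round.
Round 3 (the wife proposes): the husband will accept anything ≥ 0, so the wife offers 0 and keeps 300.
Round 2 (the husband proposes): the wife can get 300 next round, worth 0.45 × 300 = 135 now. The husband offers 135 and keeps 300 − 135 = 165.
Round 1 (the wife proposes): the husband can get 165 next round, worth 0.45 × 165 = 74.25 now. The wife offers 74.25 and keeps 300 − 74.25 = 225.75.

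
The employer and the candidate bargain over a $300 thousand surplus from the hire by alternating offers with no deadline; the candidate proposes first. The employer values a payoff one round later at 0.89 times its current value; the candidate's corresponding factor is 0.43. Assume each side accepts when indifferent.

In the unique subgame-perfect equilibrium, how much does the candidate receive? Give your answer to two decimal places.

Let x be the candidate's share when the candidate proposes and y be the employer's share when the employer proposes.
The employer accepts iff offered ≥ 0.89·y, so x = 300 − 0.89y. Symmetrically y = 300 − 0.43x.
Substituting: x = 300 − 0.89(300 − 0.43x), giving x(1 − 0.43·0.89) = 300(1 − 0.89).
So x = 300 × 0.11 / 0.6173 ≈ 53.4586, and the employer receives 300 − x ≈ 246.5414.

53.46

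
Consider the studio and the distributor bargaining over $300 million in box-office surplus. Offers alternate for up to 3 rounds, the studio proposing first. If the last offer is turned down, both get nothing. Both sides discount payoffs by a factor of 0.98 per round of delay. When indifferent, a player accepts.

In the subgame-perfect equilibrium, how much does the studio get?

Work backward from the last round.
Round 3 (the studio proposes): the distributor will accept anything ≥ 0, so the studio offers 0 and keeps 300.
Round 2 (the distributor proposes): the studio can get 300 next round, worth 0.98 × 300 = 294 now. The distributor offers 294 and keeps 300 − 294 = 6.
Round 1 (the studio proposes): the distributor can get 6 next round, worth 0.98 × 6 = 5.88 now; the studio offers that and keeps 294.12.

294.12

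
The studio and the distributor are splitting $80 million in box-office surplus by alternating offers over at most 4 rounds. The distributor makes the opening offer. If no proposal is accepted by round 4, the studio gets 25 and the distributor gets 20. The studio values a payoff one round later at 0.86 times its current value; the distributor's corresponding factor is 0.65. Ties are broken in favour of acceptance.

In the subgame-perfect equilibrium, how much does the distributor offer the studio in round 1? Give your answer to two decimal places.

52.92

Round 4 (the studio proposes): the distributor gets 20 if talks fail, so the studio offers 20 and keeps 60.
Round 3 (the distributor proposes): the studio can get 60 next round, worth 0.86 × 60 = 51.6 now. The distributor offers 51.6 and keeps 80 − 51.6 = 28.4.
Round 2 (the studio proposes): the distributor can get 28.4 next round, worth 0.65 × 28.4 = 18.46 now. The studio offers 18.46 and keeps 80 − 18.46 = 61.54.
Round 1 (the distributor proposes): the studio can get 61.54 next round, worth 0.86 × 61.54 = 52.9244 now; the distributor offers that and keeps 27.0756.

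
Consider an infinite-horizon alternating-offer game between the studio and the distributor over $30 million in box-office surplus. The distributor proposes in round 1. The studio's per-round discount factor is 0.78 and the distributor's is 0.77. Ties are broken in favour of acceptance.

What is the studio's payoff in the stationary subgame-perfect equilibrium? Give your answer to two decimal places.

13.48

Let x be the distributor's share when the distributor proposes and y be the studio's share when the studio proposes.
The studio accepts iff offered ≥ 0.78·y, so x = 30 − 0.78y. Symmetrically y = 30 − 0.77x.
Substituting: x = 30 − 0.78(30 − 0.77x), giving x(1 − 0.77·0.78) = 30(1 − 0.78).
So x = 30 × 0.22 / 0.3994 ≈ 16.5248, and the studio receives 30 − x ≈ 13.4752.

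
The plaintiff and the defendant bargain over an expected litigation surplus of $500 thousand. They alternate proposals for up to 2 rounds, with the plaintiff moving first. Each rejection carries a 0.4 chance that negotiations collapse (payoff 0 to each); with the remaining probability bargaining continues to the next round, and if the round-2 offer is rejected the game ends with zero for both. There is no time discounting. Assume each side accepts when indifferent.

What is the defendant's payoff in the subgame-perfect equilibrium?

Round 2 (the defendant proposes): the plaintiff will accept anything ≥ 0, so the defendant offers 0 and keeps 500.
Round 1 (the plaintiff proposes): rejecting gives the defendant an expected 0.6 × 500 = 300, so the plaintiff offers 300, keeping 200.

300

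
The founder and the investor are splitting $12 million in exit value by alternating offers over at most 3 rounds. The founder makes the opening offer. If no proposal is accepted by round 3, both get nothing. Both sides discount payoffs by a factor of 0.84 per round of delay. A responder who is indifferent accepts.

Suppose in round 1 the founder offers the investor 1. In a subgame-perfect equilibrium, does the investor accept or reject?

Round 3 (the founder proposes): the investor will accept anything ≥ 0, so the founder offers 0 and keeps 12.
Round 2 (the investor proposes): the founder can get 12 next round, worth 0.84 × 12 = 10.08 now, so the investor offers 10.08, keeping 1.92.
So by rejecting in round 1, the investor gets 1.92 next round, worth 0.84 × 1.92 = 1.6128 now.
Offer 1 < 1.6128, so the investor rejects.

Reject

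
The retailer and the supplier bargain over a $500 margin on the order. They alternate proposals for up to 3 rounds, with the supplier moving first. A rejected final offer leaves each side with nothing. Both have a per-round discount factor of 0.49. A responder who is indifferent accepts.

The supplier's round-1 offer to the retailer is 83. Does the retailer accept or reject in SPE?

Reject

Work out the retailer's continuation value if the offer is rejected.
Round 3 (the supplier proposes): the retailer will accept anything ≥ 0, so the supplier offers 0 and keeps 500.
Round 2 (the retailer proposes): the supplier can get 500 next round, worth 0.49 × 500 = 245 now. The retailer offers 245 and keeps 500 − 245 = 255.
So by rejecting in round 1, the retailer gets 255 next round, worth 0.49 × 255 = 124.95 now.
Offer 83 < 124.95, so the retailer rejects.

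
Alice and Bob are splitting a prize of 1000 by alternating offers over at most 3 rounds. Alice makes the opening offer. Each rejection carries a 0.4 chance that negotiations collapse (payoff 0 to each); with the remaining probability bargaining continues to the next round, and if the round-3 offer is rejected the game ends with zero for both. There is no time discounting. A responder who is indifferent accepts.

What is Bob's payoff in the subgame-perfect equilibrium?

240

Round 3 (Alice proposes): Bob will accept anything ≥ 0, so Alice offers 0 and keeps 1000.
Round 2 (Bob proposes): rejecting gives Alice an expected 0.6 × 1000 = 600. Bob offers 600 and keeps 1000 − 600 = 400.
Round 1 (Alice proposes): rejecting gives Bob an expected 0.6 × 400 = 240. Alice offers 240 and keeps 1000 − 240 = 760.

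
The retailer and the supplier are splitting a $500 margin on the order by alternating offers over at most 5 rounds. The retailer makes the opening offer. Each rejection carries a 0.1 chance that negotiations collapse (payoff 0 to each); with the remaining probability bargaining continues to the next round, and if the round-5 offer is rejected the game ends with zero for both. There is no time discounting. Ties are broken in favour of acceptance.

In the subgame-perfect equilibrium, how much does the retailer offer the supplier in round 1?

81.45

Round 5 (the retailer proposes): the supplier will accept anything ≥ 0, so the retailer offers 0 and keeps 500.
Round 4 (the supplier proposes): rejecting gives the retailer an expected 0.9 × 500 = 450; the supplier offers that and keeps 50.
Round 3 (the retailer proposes): rejecting gives the supplier an expected 0.9 × 50 = 45, so the retailer offers 45, keeping 455.
Round 2 (the supplier proposes): rejecting gives the retailer an expected 0.9 × 455 = 409.5; the supplier offers that and keeps 90.5.
Round 1 (the retailer proposes): rejecting gives the supplier an expected 0.9 × 90.5 = 81.45. The retailer offers 81.45 and keeps 500 − 81.45 = 418.55.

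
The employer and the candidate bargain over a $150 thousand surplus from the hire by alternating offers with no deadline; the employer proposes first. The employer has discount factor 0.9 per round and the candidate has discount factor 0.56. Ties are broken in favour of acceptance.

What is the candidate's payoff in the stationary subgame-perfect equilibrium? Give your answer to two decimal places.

16.94

Let x be the employer's share when the employer proposes and y be the candidate's share when the candidate proposes.
The candidate accepts iff offered ≥ 0.56·y, so x = 150 − 0.56y. Symmetrically y = 150 − 0.9x.
Substituting: x = 150 − 0.56(150 − 0.9x), giving x(1 − 0.9·0.56) = 150(1 − 0.56).
So x = 150 × 0.44 / 0.496 ≈ 133.0645, and the candidate receives 150 − x ≈ 16.9355.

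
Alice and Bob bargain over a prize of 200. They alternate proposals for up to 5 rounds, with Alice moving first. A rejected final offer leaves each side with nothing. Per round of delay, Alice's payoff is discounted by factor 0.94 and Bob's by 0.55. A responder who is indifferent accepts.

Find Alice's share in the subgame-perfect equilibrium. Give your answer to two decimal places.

By backward induction:
Round 5 (Alice proposes): rejection yields 0 for Bob; Alice offers 0 and keeps 200.
Round 4 (Bob proposes): Alice can get 200 next round, worth 0.94 × 200 = 188 now, so Bob offers 188, keeping 12.
Round 3 (Alice proposes): Bob can get 12 next round, worth 0.55 × 12 = 6.6 now. Alice offers 6.6 and keeps 200 − 6.6 = 193.4.
Round 2 (Bob proposes): Alice can get 193.4 next round, worth 0.94 × 193.4 = 181.796 now. Bob offers 181.796 and keeps 200 − 181.796 = 18.204.
Round 1 (Alice proposes): Bob can get 18.204 next round, worth 0.55 × 18.204 = 10.0122 now; Alice offers that and keeps 189.9878.

189.99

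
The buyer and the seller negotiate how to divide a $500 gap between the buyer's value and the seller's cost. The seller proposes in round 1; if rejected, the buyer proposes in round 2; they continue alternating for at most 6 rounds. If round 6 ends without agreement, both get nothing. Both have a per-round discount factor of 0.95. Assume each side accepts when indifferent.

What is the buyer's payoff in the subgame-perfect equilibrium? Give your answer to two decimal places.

432.07

Round 6 (the buyer proposes): rejection yields 0 for the seller; the buyer offers 0 and keeps 500.
Round 5 (the seller proposes): the buyer can get 500 next round, worth 0.95 × 500 = 475 now. The seller offers 475 and keeps 500 − 475 = 25.
Round 4 (the buyer proposes): the seller can get 25 next round, worth 0.95 × 25 = 23.75 now; the buyer offers that and keeps 476.25.
Round 3 (the seller proposes): the buyer can get 476.25 next round, worth 0.95 × 476.25 = 452.4375 now. The seller offers 452.4375 and keeps 500 − 452.4375 = 47.5625.
Round 2 (the buyer proposes): the seller can get 47.5625 next round, worth 0.95 × 47.5625 = 45.184375 now, so the buyer offers 45.184375, keeping 454.815625.
Round 1 (the seller proposes): the buyer can get 454.815625 next round, worth 0.95 × 454.815625 = 432.07484375 now. The seller offers 432.07484375 and keeps 500 − 432.07484375 = 67.92515625.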